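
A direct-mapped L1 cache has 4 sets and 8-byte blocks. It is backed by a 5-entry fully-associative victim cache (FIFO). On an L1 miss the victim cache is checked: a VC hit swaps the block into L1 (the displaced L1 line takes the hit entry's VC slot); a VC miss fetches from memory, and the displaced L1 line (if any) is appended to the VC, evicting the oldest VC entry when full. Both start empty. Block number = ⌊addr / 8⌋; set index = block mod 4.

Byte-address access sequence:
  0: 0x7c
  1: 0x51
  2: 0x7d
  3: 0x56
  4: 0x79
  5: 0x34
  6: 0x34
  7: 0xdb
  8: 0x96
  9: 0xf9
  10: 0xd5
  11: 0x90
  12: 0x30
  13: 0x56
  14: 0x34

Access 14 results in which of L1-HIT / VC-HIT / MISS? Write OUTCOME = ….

0: 0x7c (blk 15, set 3) → MISS  vc=[]
1: 0x51 (blk 10, set 2) → MISS  vc=[]
2: 0x7d (blk 15, set 3) → L1-HIT  vc=[]
3: 0x56 (blk 10, set 2) → L1-HIT  vc=[]
4: 0x79 (blk 15, set 3) → L1-HIT  vc=[]
5: 0x34 (blk 6, set 2) → MISS  vc=[10]
6: 0x34 (blk 6, set 2) → L1-HIT  vc=[10]
7: 0xdb (blk 27, set 3) → MISS  vc=[10, 15]
8: 0x96 (blk 18, set 2) → MISS  vc=[10, 15, 6]
9: 0xf9 (blk 31, set 3) → MISS  vc=[10, 15, 6, 27]
10: 0xd5 (blk 26, set 2) → MISS  vc=[10, 15, 6, 27, 18]
11: 0x90 (blk 18, set 2) → VC-HIT  vc=[10, 15, 6, 27, 26]
12: 0x30 (blk 6, set 2) → VC-HIT  vc=[10, 15, 18, 27, 26]
13: 0x56 (blk 10, set 2) → VC-HIT  vc=[6, 15, 18, 27, 26]
14: 0x34 (blk 6, set 2) → VC-HIT  vc=[10, 15, 18, 27, 26]

OUTCOME = VC-HIT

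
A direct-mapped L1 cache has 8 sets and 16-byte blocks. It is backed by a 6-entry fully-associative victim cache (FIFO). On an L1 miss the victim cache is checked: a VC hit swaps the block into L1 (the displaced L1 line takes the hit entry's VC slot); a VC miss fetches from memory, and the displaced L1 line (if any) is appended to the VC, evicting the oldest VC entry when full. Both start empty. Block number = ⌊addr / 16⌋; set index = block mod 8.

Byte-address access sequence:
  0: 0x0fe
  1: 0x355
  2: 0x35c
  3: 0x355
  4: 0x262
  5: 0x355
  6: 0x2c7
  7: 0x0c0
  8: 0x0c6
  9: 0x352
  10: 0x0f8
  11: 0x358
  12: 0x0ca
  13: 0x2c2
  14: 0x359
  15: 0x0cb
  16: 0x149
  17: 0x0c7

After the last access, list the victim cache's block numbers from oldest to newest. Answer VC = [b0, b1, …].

  [0] addr=0xfe blk=15 s=7: MISS | VC []
  [1] addr=0x355 blk=53 s=5: MISS | VC []
  [2] addr=0x35c blk=53 s=5: L1-HIT | VC []
  [3] addr=0x355 blk=53 s=5: L1-HIT | VC []
  [4] addr=0x262 blk=38 s=6: MISS | VC []
  [5] addr=0x355 blk=53 s=5: L1-HIT | VC []
  [6] addr=0x2c7 blk=44 s=4: MISS | VC []
  [7] addr=0xc0 blk=12 s=4: MISS | VC [44]
  [8] addr=0xc6 blk=12 s=4: L1-HIT | VC [44]
  [9] addr=0x352 blk=53 s=5: L1-HIT | VC [44]
  [10] addr=0xf8 blk=15 s=7: L1-HIT | VC [44]
  [11] addr=0x358 blk=53 s=5: L1-HIT | VC [44]
  [12] addr=0xca blk=12 s=4: L1-HIT | VC [44]
  [13] addr=0x2c2 blk=44 s=4: VC-HIT | VC [12]
  [14] addr=0x359 blk=53 s=5: L1-HIT | VC [12]
  [15] addr=0xcb blk=12 s=4: VC-HIT | VC [44]
  [16] addr=0x149 blk=20 s=4: MISS | VC [44, 12]
  [17] addr=0xc7 blk=12 s=4: VC-HIT | VC [44, 20]

VC = [44, 20]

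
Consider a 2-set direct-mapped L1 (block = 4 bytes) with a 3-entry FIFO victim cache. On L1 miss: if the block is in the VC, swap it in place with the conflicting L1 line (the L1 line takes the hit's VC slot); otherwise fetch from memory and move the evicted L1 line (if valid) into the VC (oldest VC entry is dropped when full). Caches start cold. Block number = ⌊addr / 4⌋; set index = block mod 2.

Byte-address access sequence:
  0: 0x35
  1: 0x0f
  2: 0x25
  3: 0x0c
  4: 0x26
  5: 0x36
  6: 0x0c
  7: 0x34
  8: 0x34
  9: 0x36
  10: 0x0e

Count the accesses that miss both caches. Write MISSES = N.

MISSES = 3

  [0] addr=0x35 blk=13 s=1: MISS | VC []
  [1] addr=0xf blk=3 s=1: MISS | VC [13]
  [2] addr=0x25 blk=9 s=1: MISS | VC [13, 3]
  [3] addr=0xc blk=3 s=1: VC-HIT | VC [13, 9]
  [4] addr=0x26 blk=9 s=1: VC-HIT | VC [13, 3]
  [5] addr=0x36 blk=13 s=1: VC-HIT | VC [9, 3]
  [6] addr=0xc blk=3 s=1: VC-HIT | VC [9, 13]
  [7] addr=0x34 blk=13 s=1: VC-HIT | VC [9, 3]
  [8] addr=0x34 blk=13 s=1: L1-HIT | VC [9, 3]
  [9] addr=0x36 blk=13 s=1: L1-HIT | VC [9, 3]
  [10] addr=0xe blk=3 s=1: VC-HIT | VC [9, 13]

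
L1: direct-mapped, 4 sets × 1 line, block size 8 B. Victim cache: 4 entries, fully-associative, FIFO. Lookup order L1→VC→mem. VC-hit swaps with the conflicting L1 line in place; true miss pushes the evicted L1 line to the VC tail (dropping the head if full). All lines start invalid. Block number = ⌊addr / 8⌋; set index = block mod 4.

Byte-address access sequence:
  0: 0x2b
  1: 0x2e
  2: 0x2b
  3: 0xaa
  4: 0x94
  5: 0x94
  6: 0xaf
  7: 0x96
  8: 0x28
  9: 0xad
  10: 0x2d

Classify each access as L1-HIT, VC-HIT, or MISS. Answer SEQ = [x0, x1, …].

SEQ = [MISS, L1-HIT, L1-HIT, MISS, MISS, L1-HIT, L1-HIT, L1-HIT, VC-HIT, VC-HIT, VC-HIT]

#0 0x2b→b5/s1 MISS; vc=[]
#1 0x2e→b5/s1 L1-HIT; vc=[]
#2 0x2b→b5/s1 L1-HIT; vc=[]
#3 0xaa→b21/s1 MISS; vc=[5]
#4 0x94→b18/s2 MISS; vc=[5]
#5 0x94→b18/s2 L1-HIT; vc=[5]
#6 0xaf→b21/s1 L1-HIT; vc=[5]
#7 0x96→b18/s2 L1-HIT; vc=[5]
#8 0x28→b5/s1 VC-HIT; vc=[21]
#9 0xad→b21/s1 VC-HIT; vc=[5]
#10 0x2d→b5/s1 VC-HIT; vc=[21]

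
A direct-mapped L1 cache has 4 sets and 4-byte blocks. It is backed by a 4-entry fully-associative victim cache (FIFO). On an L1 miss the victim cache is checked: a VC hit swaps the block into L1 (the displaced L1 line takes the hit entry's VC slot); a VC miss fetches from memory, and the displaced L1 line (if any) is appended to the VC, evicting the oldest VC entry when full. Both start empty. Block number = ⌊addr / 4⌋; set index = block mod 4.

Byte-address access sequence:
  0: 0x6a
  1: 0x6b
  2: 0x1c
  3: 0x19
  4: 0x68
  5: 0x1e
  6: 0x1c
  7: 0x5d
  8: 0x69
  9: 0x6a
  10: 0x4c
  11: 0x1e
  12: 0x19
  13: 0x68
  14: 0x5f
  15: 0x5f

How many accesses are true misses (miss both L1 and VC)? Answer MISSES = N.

MISSES = 5

  [0] addr=0x6a blk=26 s=2: MISS | VC []
  [1] addr=0x6b blk=26 s=2: L1-HIT | VC []
  [2] addr=0x1c blk=7 s=3: MISS | VC []
  [3] addr=0x19 blk=6 s=2: MISS | VC [26]
  [4] addr=0x68 blk=26 s=2: VC-HIT | VC [6]
  [5] addr=0x1e blk=7 s=3: L1-HIT | VC [6]
  [6] addr=0x1c blk=7 s=3: L1-HIT | VC [6]
  [7] addr=0x5d blk=23 s=3: MISS | VC [6, 7]
  [8] addr=0x69 blk=26 s=2: L1-HIT | VC [6, 7]
  [9] addr=0x6a blk=26 s=2: L1-HIT | VC [6, 7]
  [10] addr=0x4c blk=19 s=3: MISS | VC [6, 7, 23]
  [11] addr=0x1e blk=7 s=3: VC-HIT | VC [6, 19, 23]
  [12] addr=0x19 blk=6 s=2: VC-HIT | VC [26, 19, 23]
  [13] addr=0x68 blk=26 s=2: VC-HIT | VC [6, 19, 23]
  [14] addr=0x5f blk=23 s=3: VC-HIT | VC [6, 19, 7]
  [15] addr=0x5f blk=23 s=3: L1-HIT | VC [6, 19, 7]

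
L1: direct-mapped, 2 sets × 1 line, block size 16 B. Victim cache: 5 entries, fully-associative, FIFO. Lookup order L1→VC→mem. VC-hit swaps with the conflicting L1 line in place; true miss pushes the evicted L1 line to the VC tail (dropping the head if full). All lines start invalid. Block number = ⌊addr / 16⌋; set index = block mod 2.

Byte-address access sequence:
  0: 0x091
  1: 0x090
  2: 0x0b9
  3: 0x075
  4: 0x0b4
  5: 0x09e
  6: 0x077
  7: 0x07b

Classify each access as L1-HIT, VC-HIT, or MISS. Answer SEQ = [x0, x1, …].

0: 0x91 (blk 9, set 1) → MISS  vc=[]
1: 0x90 (blk 9, set 1) → L1-HIT  vc=[]
2: 0xb9 (blk 11, set 1) → MISS  vc=[9]
3: 0x75 (blk 7, set 1) → MISS  vc=[9, 11]
4: 0xb4 (blk 11, set 1) → VC-HIT  vc=[9, 7]
5: 0x9e (blk 9, set 1) → VC-HIT  vc=[11, 7]
6: 0x77 (blk 7, set 1) → VC-HIT  vc=[11, 9]
7: 0x7b (blk 7, set 1) → L1-HIT  vc=[11, 9]

SEQ = [MISS, L1-HIT, MISS, MISS, VC-HIT, VC-HIT, VC-HIT, L1-HIT]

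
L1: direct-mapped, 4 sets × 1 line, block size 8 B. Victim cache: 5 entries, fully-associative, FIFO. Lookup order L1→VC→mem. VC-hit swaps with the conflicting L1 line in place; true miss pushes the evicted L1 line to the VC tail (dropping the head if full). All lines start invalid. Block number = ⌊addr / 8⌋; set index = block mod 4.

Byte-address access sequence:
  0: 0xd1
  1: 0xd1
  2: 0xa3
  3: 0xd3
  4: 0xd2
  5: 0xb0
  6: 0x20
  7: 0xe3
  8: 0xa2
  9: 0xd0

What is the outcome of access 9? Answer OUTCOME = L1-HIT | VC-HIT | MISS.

  [0] addr=0xd1 blk=26 s=2: MISS | VC []
  [1] addr=0xd1 blk=26 s=2: L1-HIT | VC []
  [2] addr=0xa3 blk=20 s=0: MISS | VC []
  [3] addr=0xd3 blk=26 s=2: L1-HIT | VC []
  [4] addr=0xd2 blk=26 s=2: L1-HIT | VC []
  [5] addr=0xb0 blk=22 s=2: MISS | VC [26]
  [6] addr=0x20 blk=4 s=0: MISS | VC [26, 20]
  [7] addr=0xe3 blk=28 s=0: MISS | VC [26, 20, 4]
  [8] addr=0xa2 blk=20 s=0: VC-HIT | VC [26, 28, 4]
  [9] addr=0xd0 blk=26 s=2: VC-HIT | VC [22, 28, 4]

OUTCOME = VC-HIT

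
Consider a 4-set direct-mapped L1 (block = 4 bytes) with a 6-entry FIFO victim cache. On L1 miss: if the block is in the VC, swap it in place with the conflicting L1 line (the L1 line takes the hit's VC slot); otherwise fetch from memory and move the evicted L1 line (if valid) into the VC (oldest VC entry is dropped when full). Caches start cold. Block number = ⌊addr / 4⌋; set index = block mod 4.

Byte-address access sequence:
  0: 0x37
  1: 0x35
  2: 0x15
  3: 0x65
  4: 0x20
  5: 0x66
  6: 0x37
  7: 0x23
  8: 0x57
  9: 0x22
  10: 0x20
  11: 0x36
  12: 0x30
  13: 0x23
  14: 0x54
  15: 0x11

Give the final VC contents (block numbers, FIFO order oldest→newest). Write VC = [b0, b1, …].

VC = [25, 5, 13, 12, 8]

0: 0x37 (blk 13, set 1) → MISS  vc=[]
1: 0x35 (blk 13, set 1) → L1-HIT  vc=[]
2: 0x15 (blk 5, set 1) → MISS  vc=[13]
3: 0x65 (blk 25, set 1) → MISS  vc=[13, 5]
4: 0x20 (blk 8, set 0) → MISS  vc=[13, 5]
5: 0x66 (blk 25, set 1) → L1-HIT  vc=[13, 5]
6: 0x37 (blk 13, set 1) → VC-HIT  vc=[25, 5]
7: 0x23 (blk 8, set 0) → L1-HIT  vc=[25, 5]
8: 0x57 (blk 21, set 1) → MISS  vc=[25, 5, 13]
9: 0x22 (blk 8, set 0) → L1-HIT  vc=[25, 5, 13]
10: 0x20 (blk 8, set 0) → L1-HIT  vc=[25, 5, 13]
11: 0x36 (blk 13, set 1) → VC-HIT  vc=[25, 5, 21]
12: 0x30 (blk 12, set 0) → MISS  vc=[25, 5, 21, 8]
13: 0x23 (blk 8, set 0) → VC-HIT  vc=[25, 5, 21, 12]
14: 0x54 (blk 21, set 1) → VC-HIT  vc=[25, 5, 13, 12]
15: 0x11 (blk 4, set 0) → MISS  vc=[25, 5, 13, 12, 8]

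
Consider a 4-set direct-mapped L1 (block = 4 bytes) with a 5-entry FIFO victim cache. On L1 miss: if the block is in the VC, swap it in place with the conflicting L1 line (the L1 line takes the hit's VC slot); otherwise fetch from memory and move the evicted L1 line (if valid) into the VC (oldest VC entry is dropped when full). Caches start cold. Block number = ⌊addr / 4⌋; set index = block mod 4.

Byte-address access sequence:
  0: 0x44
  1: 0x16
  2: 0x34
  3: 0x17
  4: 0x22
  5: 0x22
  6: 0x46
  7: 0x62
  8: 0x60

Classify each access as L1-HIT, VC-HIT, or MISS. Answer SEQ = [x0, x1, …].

  [0] addr=0x44 blk=17 s=1: MISS | VC []
  [1] addr=0x16 blk=5 s=1: MISS | VC [17]
  [2] addr=0x34 blk=13 s=1: MISS | VC [17, 5]
  [3] addr=0x17 blk=5 s=1: VC-HIT | VC [17, 13]
  [4] addr=0x22 blk=8 s=0: MISS | VC [17, 13]
  [5] addr=0x22 blk=8 s=0: L1-HIT | VC [17, 13]
  [6] addr=0x46 blk=17 s=1: VC-HIT | VC [5, 13]
  [7] addr=0x62 blk=24 s=0: MISS | VC [5, 13, 8]
  [8] addr=0x60 blk=24 s=0: L1-HIT | VC [5, 13, 8]

SEQ = [MISS, MISS, MISS, VC-HIT, MISS, L1-HIT, VC-HIT, MISS, L1-HIT]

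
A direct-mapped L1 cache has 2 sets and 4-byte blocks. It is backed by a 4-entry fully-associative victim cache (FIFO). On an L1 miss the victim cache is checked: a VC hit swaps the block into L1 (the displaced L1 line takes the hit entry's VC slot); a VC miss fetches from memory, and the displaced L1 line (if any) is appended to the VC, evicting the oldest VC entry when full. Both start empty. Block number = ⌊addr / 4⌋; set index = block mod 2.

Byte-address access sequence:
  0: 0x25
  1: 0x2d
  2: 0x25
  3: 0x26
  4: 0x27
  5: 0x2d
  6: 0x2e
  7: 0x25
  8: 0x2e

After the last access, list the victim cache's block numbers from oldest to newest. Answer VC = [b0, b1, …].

0: 0x25 (blk 9, set 1) → MISS  vc=[]
1: 0x2d (blk 11, set 1) → MISS  vc=[9]
2: 0x25 (blk 9, set 1) → VC-HIT  vc=[11]
3: 0x26 (blk 9, set 1) → L1-HIT  vc=[11]
4: 0x27 (blk 9, set 1) → L1-HIT  vc=[11]
5: 0x2d (blk 11, set 1) → VC-HIT  vc=[9]
6: 0x2e (blk 11, set 1) → L1-HIT  vc=[9]
7: 0x25 (blk 9, set 1) → VC-HIT  vc=[11]
8: 0x2e (blk 11, set 1) → VC-HIT  vc=[9]

VC = [9]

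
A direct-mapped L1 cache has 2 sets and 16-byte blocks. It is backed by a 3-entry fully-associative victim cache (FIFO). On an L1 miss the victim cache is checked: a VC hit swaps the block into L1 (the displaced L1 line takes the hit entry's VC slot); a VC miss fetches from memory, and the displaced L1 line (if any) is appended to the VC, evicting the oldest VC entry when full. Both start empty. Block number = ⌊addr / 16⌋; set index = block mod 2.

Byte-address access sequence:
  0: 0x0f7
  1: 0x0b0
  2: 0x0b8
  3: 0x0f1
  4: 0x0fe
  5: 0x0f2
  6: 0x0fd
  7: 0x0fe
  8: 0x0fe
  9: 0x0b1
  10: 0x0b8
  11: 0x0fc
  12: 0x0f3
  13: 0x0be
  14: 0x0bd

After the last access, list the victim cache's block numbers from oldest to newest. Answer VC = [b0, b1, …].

0: 0xf7 (blk 15, set 1) → MISS  vc=[]
1: 0xb0 (blk 11, set 1) → MISS  vc=[15]
2: 0xb8 (blk 11, set 1) → L1-HIT  vc=[15]
3: 0xf1 (blk 15, set 1) → VC-HIT  vc=[11]
4: 0xfe (blk 15, set 1) → L1-HIT  vc=[11]
5: 0xf2 (blk 15, set 1) → L1-HIT  vc=[11]
6: 0xfd (blk 15, set 1) → L1-HIT  vc=[11]
7: 0xfe (blk 15, set 1) → L1-HIT  vc=[11]
8: 0xfe (blk 15, set 1) → L1-HIT  vc=[11]
9: 0xb1 (blk 11, set 1) → VC-HIT  vc=[15]
10: 0xb8 (blk 11, set 1) → L1-HIT  vc=[15]
11: 0xfc (blk 15, set 1) → VC-HIT  vc=[11]
12: 0xf3 (blk 15, set 1) → L1-HIT  vc=[11]
13: 0xbe (blk 11, set 1) → VC-HIT  vc=[15]
14: 0xbd (blk 11, set 1) → L1-HIT  vc=[15]

VC = [15]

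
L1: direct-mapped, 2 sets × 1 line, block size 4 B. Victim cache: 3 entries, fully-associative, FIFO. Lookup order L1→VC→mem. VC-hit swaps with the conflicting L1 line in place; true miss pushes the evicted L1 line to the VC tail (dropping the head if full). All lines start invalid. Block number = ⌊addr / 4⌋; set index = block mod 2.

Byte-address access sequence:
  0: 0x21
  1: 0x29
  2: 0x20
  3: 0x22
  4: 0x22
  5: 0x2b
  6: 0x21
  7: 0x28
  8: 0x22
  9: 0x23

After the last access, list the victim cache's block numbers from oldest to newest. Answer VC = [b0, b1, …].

VC = [10]

#0 0x21→b8/s0 MISS; vc=[]
#1 0x29→b10/s0 MISS; vc=[8]
#2 0x20→b8/s0 VC-HIT; vc=[10]
#3 0x22→b8/s0 L1-HIT; vc=[10]
#4 0x22→b8/s0 L1-HIT; vc=[10]
#5 0x2b→b10/s0 VC-HIT; vc=[8]
#6 0x21→b8/s0 VC-HIT; vc=[10]
#7 0x28→b10/s0 VC-HIT; vc=[8]
#8 0x22→b8/s0 VC-HIT; vc=[10]
#9 0x23→b8/s0 L1-HIT; vc=[10]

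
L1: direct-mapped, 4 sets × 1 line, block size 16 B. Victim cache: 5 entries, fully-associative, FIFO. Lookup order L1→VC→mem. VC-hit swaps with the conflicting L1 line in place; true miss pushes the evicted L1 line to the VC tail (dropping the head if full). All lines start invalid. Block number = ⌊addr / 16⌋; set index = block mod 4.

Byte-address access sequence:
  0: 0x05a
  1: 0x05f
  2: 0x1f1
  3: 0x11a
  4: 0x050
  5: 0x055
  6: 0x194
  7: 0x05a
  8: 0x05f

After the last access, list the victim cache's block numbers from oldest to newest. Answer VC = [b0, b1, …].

VC = [17, 25]

  [0] addr=0x5a blk=5 s=1: MISS | VC []
  [1] addr=0x5f blk=5 s=1: L1-HIT | VC []
  [2] addr=0x1f1 blk=31 s=3: MISS | VC []
  [3] addr=0x11a blk=17 s=1: MISS | VC [5]
  [4] addr=0x50 blk=5 s=1: VC-HIT | VC [17]
  [5] addr=0x55 blk=5 s=1: L1-HIT | VC [17]
  [6] addr=0x194 blk=25 s=1: MISS | VC [17, 5]
  [7] addr=0x5a blk=5 s=1: VC-HIT | VC [17, 25]
  [8] addr=0x5f blk=5 s=1: L1-HIT | VC [17, 25]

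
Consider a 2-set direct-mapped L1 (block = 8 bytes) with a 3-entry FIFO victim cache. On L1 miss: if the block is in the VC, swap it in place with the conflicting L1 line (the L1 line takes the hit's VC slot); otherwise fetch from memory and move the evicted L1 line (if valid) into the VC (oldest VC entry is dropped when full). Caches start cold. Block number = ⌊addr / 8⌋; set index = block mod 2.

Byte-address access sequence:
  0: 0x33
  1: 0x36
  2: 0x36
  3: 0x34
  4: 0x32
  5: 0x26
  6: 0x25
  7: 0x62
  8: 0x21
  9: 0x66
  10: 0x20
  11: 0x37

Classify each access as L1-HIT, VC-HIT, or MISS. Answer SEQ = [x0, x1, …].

#0 0x33→b6/s0 MISS; vc=[]
#1 0x36→b6/s0 L1-HIT; vc=[]
#2 0x36→b6/s0 L1-HIT; vc=[]
#3 0x34→b6/s0 L1-HIT; vc=[]
#4 0x32→b6/s0 L1-HIT; vc=[]
#5 0x26→b4/s0 MISS; vc=[6]
#6 0x25→b4/s0 L1-HIT; vc=[6]
#7 0x62→b12/s0 MISS; vc=[6,4]
#8 0x21→b4/s0 VC-HIT; vc=[6,12]
#9 0x66→b12/s0 VC-HIT; vc=[6,4]
#10 0x20→b4/s0 VC-HIT; vc=[6,12]
#11 0x37→b6/s0 VC-HIT; vc=[4,12]

SEQ = [MISS, L1-HIT, L1-HIT, L1-HIT, L1-HIT, MISS, L1-HIT, MISS, VC-HIT, VC-HIT, VC-HIT, VC-HIT]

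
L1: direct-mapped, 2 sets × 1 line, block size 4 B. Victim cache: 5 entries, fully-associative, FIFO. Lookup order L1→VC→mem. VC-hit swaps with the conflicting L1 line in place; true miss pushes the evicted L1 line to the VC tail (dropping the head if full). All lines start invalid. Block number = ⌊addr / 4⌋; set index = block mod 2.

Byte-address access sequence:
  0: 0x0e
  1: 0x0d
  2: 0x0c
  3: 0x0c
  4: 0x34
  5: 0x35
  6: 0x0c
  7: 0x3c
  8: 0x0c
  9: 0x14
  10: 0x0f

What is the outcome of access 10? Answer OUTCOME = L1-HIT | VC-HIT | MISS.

0: 0xe (blk 3, set 1) → MISS  vc=[]
1: 0xd (blk 3, set 1) → L1-HIT  vc=[]
2: 0xc (blk 3, set 1) → L1-HIT  vc=[]
3: 0xc (blk 3, set 1) → L1-HIT  vc=[]
4: 0x34 (blk 13, set 1) → MISS  vc=[3]
5: 0x35 (blk 13, set 1) → L1-HIT  vc=[3]
6: 0xc (blk 3, set 1) → VC-HIT  vc=[13]
7: 0x3c (blk 15, set 1) → MISS  vc=[13, 3]
8: 0xc (blk 3, set 1) → VC-HIT  vc=[13, 15]
9: 0x14 (blk 5, set 1) → MISS  vc=[13, 15, 3]
10: 0xf (blk 3, set 1) → VC-HIT  vc=[13, 15, 5]

OUTCOME = VC-HIT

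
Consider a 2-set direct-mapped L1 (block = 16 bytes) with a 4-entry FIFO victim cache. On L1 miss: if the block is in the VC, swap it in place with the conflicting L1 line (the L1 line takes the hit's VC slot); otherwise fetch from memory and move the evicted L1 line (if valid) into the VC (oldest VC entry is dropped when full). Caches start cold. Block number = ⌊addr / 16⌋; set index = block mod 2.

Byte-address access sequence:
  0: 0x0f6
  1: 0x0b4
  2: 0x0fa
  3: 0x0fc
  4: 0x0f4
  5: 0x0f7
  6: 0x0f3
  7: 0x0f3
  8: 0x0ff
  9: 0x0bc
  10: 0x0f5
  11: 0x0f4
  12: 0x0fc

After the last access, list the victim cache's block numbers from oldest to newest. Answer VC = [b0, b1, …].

VC = [11]

#0 0xf6→b15/s1 MISS; vc=[]
#1 0xb4→b11/s1 MISS; vc=[15]
#2 0xfa→b15/s1 VC-HIT; vc=[11]
#3 0xfc→b15/s1 L1-HIT; vc=[11]
#4 0xf4→b15/s1 L1-HIT; vc=[11]
#5 0xf7→b15/s1 L1-HIT; vc=[11]
#6 0xf3→b15/s1 L1-HIT; vc=[11]
#7 0xf3→b15/s1 L1-HIT; vc=[11]
#8 0xff→b15/s1 L1-HIT; vc=[11]
#9 0xbc→b11/s1 VC-HIT; vc=[15]
#10 0xf5→b15/s1 VC-HIT; vc=[11]
#11 0xf4→b15/s1 L1-HIT; vc=[11]
#12 0xfc→b15/s1 L1-HIT; vc=[11]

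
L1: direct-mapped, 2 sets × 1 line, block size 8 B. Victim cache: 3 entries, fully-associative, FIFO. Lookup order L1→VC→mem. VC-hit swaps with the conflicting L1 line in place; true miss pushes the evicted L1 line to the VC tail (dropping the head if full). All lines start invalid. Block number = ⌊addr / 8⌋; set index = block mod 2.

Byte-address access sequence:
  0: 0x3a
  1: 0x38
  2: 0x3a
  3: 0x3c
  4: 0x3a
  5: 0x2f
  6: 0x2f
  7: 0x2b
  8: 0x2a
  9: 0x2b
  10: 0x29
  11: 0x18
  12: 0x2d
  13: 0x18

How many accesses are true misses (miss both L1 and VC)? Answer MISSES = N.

#0 0x3a→b7/s1 MISS; vc=[]
#1 0x38→b7/s1 L1-HIT; vc=[]
#2 0x3a→b7/s1 L1-HIT; vc=[]
#3 0x3c→b7/s1 L1-HIT; vc=[]
#4 0x3a→b7/s1 L1-HIT; vc=[]
#5 0x2f→b5/s1 MISS; vc=[7]
#6 0x2f→b5/s1 L1-HIT; vc=[7]
#7 0x2b→b5/s1 L1-HIT; vc=[7]
#8 0x2a→b5/s1 L1-HIT; vc=[7]
#9 0x2b→b5/s1 L1-HIT; vc=[7]
#10 0x29→b5/s1 L1-HIT; vc=[7]
#11 0x18→b3/s1 MISS; vc=[7,5]
#12 0x2d→b5/s1 VC-HIT; vc=[7,3]
#13 0x18→b3/s1 VC-HIT; vc=[7,5]

MISSES = 3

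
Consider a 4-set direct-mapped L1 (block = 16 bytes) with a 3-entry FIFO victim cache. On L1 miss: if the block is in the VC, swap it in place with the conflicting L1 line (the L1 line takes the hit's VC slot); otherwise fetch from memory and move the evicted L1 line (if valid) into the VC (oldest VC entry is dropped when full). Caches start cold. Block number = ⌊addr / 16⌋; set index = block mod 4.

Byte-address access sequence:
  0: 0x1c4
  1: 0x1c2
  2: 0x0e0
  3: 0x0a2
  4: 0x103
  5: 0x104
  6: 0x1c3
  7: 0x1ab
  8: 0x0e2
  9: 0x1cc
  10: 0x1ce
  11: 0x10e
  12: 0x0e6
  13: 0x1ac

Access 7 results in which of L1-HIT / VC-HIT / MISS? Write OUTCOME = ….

OUTCOME = MISS

0: 0x1c4 (blk 28, set 0) → MISS  vc=[]
1: 0x1c2 (blk 28, set 0) → L1-HIT  vc=[]
2: 0xe0 (blk 14, set 2) → MISS  vc=[]
3: 0xa2 (blk 10, set 2) → MISS  vc=[14]
4: 0x103 (blk 16, set 0) → MISS  vc=[14, 28]
5: 0x104 (blk 16, set 0) → L1-HIT  vc=[14, 28]
6: 0x1c3 (blk 28, set 0) → VC-HIT  vc=[14, 16]
7: 0x1ab (blk 26, set 2) → MISS  vc=[14, 16, 10]
8: 0xe2 (blk 14, set 2) → VC-HIT  vc=[26, 16, 10]
9: 0x1cc (blk 28, set 0) → L1-HIT  vc=[26, 16, 10]
10: 0x1ce (blk 28, set 0) → L1-HIT  vc=[26, 16, 10]
11: 0x10e (blk 16, set 0) → VC-HIT  vc=[26, 28, 10]
12: 0xe6 (blk 14, set 2) → L1-HIT  vc=[26, 28, 10]
13: 0x1ac (blk 26, set 2) → VC-HIT  vc=[14, 28, 10]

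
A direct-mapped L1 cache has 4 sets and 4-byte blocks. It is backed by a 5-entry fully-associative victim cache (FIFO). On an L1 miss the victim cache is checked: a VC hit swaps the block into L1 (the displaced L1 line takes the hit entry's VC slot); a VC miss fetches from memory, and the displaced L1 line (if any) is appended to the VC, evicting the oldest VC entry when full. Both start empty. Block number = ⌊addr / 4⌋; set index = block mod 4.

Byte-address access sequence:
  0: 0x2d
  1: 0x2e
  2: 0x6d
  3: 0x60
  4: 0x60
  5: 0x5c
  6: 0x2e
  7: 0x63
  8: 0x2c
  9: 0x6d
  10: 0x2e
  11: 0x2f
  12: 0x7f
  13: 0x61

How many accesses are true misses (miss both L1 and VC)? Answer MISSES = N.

MISSES = 5

0: 0x2d (blk 11, set 3) → MISS  vc=[]
1: 0x2e (blk 11, set 3) → L1-HIT  vc=[]
2: 0x6d (blk 27, set 3) → MISS  vc=[11]
3: 0x60 (blk 24, set 0) → MISS  vc=[11]
4: 0x60 (blk 24, set 0) → L1-HIT  vc=[11]
5: 0x5c (blk 23, set 3) → MISS  vc=[11, 27]
6: 0x2e (blk 11, set 3) → VC-HIT  vc=[23, 27]
7: 0x63 (blk 24, set 0) → L1-HIT  vc=[23, 27]
8: 0x2c (blk 11, set 3) → L1-HIT  vc=[23, 27]
9: 0x6d (blk 27, set 3) → VC-HIT  vc=[23, 11]
10: 0x2e (blk 11, set 3) → VC-HIT  vc=[23, 27]
11: 0x2f (blk 11, set 3) → L1-HIT  vc=[23, 27]
12: 0x7f (blk 31, set 3) → MISS  vc=[23, 27, 11]
13: 0x61 (blk 24, set 0) → L1-HIT  vc=[23, 27, 11]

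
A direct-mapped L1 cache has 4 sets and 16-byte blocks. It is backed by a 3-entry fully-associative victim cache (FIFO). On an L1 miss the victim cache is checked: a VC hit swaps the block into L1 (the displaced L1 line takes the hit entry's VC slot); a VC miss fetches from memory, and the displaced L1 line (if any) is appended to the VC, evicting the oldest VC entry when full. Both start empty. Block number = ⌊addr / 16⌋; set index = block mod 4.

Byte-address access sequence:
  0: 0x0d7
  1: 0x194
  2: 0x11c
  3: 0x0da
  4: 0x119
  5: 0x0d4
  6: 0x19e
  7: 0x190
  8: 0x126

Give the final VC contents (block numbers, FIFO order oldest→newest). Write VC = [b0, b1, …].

#0 0xd7→b13/s1 MISS; vc=[]
#1 0x194→b25/s1 MISS; vc=[13]
#2 0x11c→b17/s1 MISS; vc=[13,25]
#3 0xda→b13/s1 VC-HIT; vc=[17,25]
#4 0x119→b17/s1 VC-HIT; vc=[13,25]
#5 0xd4→b13/s1 VC-HIT; vc=[17,25]
#6 0x19e→b25/s1 VC-HIT; vc=[17,13]
#7 0x190→b25/s1 L1-HIT; vc=[17,13]
#8 0x126→b18/s2 MISS; vc=[17,13]

VC = [17, 13]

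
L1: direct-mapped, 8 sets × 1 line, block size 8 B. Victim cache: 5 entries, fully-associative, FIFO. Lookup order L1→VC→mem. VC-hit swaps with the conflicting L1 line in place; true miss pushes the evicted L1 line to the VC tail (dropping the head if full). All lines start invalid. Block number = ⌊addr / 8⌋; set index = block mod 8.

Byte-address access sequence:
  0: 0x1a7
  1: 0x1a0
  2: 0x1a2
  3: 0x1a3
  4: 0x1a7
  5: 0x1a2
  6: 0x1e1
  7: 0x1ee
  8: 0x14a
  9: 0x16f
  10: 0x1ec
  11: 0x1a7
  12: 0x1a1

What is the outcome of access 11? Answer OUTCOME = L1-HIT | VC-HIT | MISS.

#0 0x1a7→b52/s4 MISS; vc=[]
#1 0x1a0→b52/s4 L1-HIT; vc=[]
#2 0x1a2→b52/s4 L1-HIT; vc=[]
#3 0x1a3→b52/s4 L1-HIT; vc=[]
#4 0x1a7→b52/s4 L1-HIT; vc=[]
#5 0x1a2→b52/s4 L1-HIT; vc=[]
#6 0x1e1→b60/s4 MISS; vc=[52]
#7 0x1ee→b61/s5 MISS; vc=[52]
#8 0x14a→b41/s1 MISS; vc=[52]
#9 0x16f→b45/s5 MISS; vc=[52,61]
#10 0x1ec→b61/s5 VC-HIT; vc=[52,45]
#11 0x1a7→b52/s4 VC-HIT; vc=[60,45]
#12 0x1a1→b52/s4 L1-HIT; vc=[60,45]

OUTCOME = VC-HIT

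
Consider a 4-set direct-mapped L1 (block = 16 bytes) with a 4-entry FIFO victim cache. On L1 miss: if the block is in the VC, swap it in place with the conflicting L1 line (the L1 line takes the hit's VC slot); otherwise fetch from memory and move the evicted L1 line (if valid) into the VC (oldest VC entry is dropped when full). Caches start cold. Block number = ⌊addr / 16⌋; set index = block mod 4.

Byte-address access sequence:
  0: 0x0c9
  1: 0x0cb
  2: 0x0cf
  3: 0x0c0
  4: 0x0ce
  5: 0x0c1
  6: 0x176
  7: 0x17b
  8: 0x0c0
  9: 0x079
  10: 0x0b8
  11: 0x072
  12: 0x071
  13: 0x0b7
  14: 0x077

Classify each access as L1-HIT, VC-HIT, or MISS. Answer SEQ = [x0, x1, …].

SEQ = [MISS, L1-HIT, L1-HIT, L1-HIT, L1-HIT, L1-HIT, MISS, L1-HIT, L1-HIT, MISS, MISS, VC-HIT, L1-HIT, VC-HIT, VC-HIT]

  [0] addr=0xc9 blk=12 s=0: MISS | VC []
  [1] addr=0xcb blk=12 s=0: L1-HIT | VC []
  [2] addr=0xcf blk=12 s=0: L1-HIT | VC []
  [3] addr=0xc0 blk=12 s=0: L1-HIT | VC []
  [4] addr=0xce blk=12 s=0: L1-HIT | VC []
  [5] addr=0xc1 blk=12 s=0: L1-HIT | VC []
  [6] addr=0x176 blk=23 s=3: MISS | VC []
  [7] addr=0x17b blk=23 s=3: L1-HIT | VC []
  [8] addr=0xc0 blk=12 s=0: L1-HIT | VC []
  [9] addr=0x79 blk=7 s=3: MISS | VC [23]
  [10] addr=0xb8 blk=11 s=3: MISS | VC [23, 7]
  [11] addr=0x72 blk=7 s=3: VC-HIT | VC [23, 11]
  [12] addr=0x71 blk=7 s=3: L1-HIT | VC [23, 11]
  [13] addr=0xb7 blk=11 s=3: VC-HIT | VC [23, 7]
  [14] addr=0x77 blk=7 s=3: VC-HIT | VC [23, 11]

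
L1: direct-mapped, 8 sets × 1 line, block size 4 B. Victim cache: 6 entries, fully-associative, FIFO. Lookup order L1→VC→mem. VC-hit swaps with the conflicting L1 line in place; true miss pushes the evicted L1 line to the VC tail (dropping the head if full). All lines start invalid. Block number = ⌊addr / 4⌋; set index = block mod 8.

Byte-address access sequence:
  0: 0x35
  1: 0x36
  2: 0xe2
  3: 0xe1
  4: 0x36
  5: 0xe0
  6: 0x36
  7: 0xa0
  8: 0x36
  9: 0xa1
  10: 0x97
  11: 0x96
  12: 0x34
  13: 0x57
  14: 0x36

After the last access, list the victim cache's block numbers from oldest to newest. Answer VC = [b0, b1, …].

VC = [56, 37, 21]

  [0] addr=0x35 blk=13 s=5: MISS | VC []
  [1] addr=0x36 blk=13 s=5: L1-HIT | VC []
  [2] addr=0xe2 blk=56 s=0: MISS | VC []
  [3] addr=0xe1 blk=56 s=0: L1-HIT | VC []
  [4] addr=0x36 blk=13 s=5: L1-HIT | VC []
  [5] addr=0xe0 blk=56 s=0: L1-HIT | VC []
  [6] addr=0x36 blk=13 s=5: L1-HIT | VC []
  [7] addr=0xa0 blk=40 s=0: MISS | VC [56]
  [8] addr=0x36 blk=13 s=5: L1-HIT | VC [56]
  [9] addr=0xa1 blk=40 s=0: L1-HIT | VC [56]
  [10] addr=0x97 blk=37 s=5: MISS | VC [56, 13]
  [11] addr=0x96 blk=37 s=5: L1-HIT | VC [56, 13]
  [12] addr=0x34 blk=13 s=5: VC-HIT | VC [56, 37]
  [13] addr=0x57 blk=21 s=5: MISS | VC [56, 37, 13]
  [14] addr=0x36 blk=13 s=5: VC-HIT | VC [56, 37, 21]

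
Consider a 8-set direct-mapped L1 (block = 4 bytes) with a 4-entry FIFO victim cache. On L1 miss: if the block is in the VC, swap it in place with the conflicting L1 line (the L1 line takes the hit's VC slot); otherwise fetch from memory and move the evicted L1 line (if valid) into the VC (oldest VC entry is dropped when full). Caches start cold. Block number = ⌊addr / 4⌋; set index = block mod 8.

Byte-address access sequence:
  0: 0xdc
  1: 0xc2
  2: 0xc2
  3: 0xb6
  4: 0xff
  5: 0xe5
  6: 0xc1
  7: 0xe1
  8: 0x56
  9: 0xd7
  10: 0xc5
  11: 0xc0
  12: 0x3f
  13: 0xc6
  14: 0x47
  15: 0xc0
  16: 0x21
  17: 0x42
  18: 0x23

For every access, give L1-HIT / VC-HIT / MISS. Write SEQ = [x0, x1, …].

0: 0xdc (blk 55, set 7) → MISS  vc=[]
1: 0xc2 (blk 48, set 0) → MISS  vc=[]
2: 0xc2 (blk 48, set 0) → L1-HIT  vc=[]
3: 0xb6 (blk 45, set 5) → MISS  vc=[]
4: 0xff (blk 63, set 7) → MISS  vc=[55]
5: 0xe5 (blk 57, set 1) → MISS  vc=[55]
6: 0xc1 (blk 48, set 0) → L1-HIT  vc=[55]
7: 0xe1 (blk 56, set 0) → MISS  vc=[55, 48]
8: 0x56 (blk 21, set 5) → MISS  vc=[55, 48, 45]
9: 0xd7 (blk 53, set 5) → MISS  vc=[55, 48, 45, 21]
10: 0xc5 (blk 49, set 1) → MISS  vc=[48, 45, 21, 57]
11: 0xc0 (blk 48, set 0) → VC-HIT  vc=[56, 45, 21, 57]
12: 0x3f (blk 15, set 7) → MISS  vc=[45, 21, 57, 63]
13: 0xc6 (blk 49, set 1) → L1-HIT  vc=[45, 21, 57, 63]
14: 0x47 (blk 17, set 1) → MISS  vc=[21, 57, 63, 49]
15: 0xc0 (blk 48, set 0) → L1-HIT  vc=[21, 57, 63, 49]
16: 0x21 (blk 8, set 0) → MISS  vc=[57, 63, 49, 48]
17: 0x42 (blk 16, set 0) → MISS  vc=[63, 49, 48, 8]
18: 0x23 (blk 8, set 0) → VC-HIT  vc=[63, 49, 48, 16]

SEQ = [MISS, MISS, L1-HIT, MISS, MISS, MISS, L1-HIT, MISS, MISS, MISS, MISS, VC-HIT, MISS, L1-HIT, MISS, L1-HIT, MISS, MISS, VC-HIT]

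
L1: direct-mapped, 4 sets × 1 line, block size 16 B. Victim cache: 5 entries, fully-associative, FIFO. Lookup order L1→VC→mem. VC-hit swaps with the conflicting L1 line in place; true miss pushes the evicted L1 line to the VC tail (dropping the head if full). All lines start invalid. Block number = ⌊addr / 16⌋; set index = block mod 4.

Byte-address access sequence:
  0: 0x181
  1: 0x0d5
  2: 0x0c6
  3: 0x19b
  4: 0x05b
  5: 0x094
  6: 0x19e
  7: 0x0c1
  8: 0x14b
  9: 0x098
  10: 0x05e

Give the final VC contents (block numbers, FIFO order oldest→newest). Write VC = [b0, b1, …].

VC = [24, 13, 25, 9, 12]

#0 0x181→b24/s0 MISS; vc=[]
#1 0xd5→b13/s1 MISS; vc=[]
#2 0xc6→b12/s0 MISS; vc=[24]
#3 0x19b→b25/s1 MISS; vc=[24,13]
#4 0x5b→b5/s1 MISS; vc=[24,13,25]
#5 0x94→b9/s1 MISS; vc=[24,13,25,5]
#6 0x19e→b25/s1 VC-HIT; vc=[24,13,9,5]
#7 0xc1→b12/s0 L1-HIT; vc=[24,13,9,5]
#8 0x14b→b20/s0 MISS; vc=[24,13,9,5,12]
#9 0x98→b9/s1 VC-HIT; vc=[24,13,25,5,12]
#10 0x5e→b5/s1 VC-HIT; vc=[24,13,25,9,12]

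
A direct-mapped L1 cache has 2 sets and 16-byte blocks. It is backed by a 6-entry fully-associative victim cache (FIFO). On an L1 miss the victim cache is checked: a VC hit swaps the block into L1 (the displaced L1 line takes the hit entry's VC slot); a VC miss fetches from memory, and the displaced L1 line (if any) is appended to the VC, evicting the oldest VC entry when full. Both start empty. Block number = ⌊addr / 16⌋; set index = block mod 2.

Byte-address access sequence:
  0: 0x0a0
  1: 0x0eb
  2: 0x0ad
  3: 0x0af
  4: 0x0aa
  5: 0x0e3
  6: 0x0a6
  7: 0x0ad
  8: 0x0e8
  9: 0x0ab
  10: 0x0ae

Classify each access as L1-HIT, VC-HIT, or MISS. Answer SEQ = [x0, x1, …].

SEQ = [MISS, MISS, VC-HIT, L1-HIT, L1-HIT, VC-HIT, VC-HIT, L1-HIT, VC-HIT, VC-HIT, L1-HIT]

#0 0xa0→b10/s0 MISS; vc=[]
#1 0xeb→b14/s0 MISS; vc=[10]
#2 0xad→b10/s0 VC-HIT; vc=[14]
#3 0xaf→b10/s0 L1-HIT; vc=[14]
#4 0xaa→b10/s0 L1-HIT; vc=[14]
#5 0xe3→b14/s0 VC-HIT; vc=[10]
#6 0xa6→b10/s0 VC-HIT; vc=[14]
#7 0xad→b10/s0 L1-HIT; vc=[14]
#8 0xe8→b14/s0 VC-HIT; vc=[10]
#9 0xab→b10/s0 VC-HIT; vc=[14]
#10 0xae→b10/s0 L1-HIT; vc=[14]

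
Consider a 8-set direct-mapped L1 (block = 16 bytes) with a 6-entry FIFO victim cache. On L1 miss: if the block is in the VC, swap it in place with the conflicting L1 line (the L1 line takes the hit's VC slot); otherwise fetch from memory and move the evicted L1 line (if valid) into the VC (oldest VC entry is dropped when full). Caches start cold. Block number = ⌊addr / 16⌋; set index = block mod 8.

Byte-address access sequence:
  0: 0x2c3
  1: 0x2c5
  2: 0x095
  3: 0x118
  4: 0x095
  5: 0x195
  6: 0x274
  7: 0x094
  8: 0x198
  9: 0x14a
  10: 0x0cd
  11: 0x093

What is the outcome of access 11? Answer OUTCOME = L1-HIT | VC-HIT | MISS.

OUTCOME = VC-HIT

#0 0x2c3→b44/s4 MISS; vc=[]
#1 0x2c5→b44/s4 L1-HIT; vc=[]
#2 0x95→b9/s1 MISS; vc=[]
#3 0x118→b17/s1 MISS; vc=[9]
#4 0x95→b9/s1 VC-HIT; vc=[17]
#5 0x195→b25/s1 MISS; vc=[17,9]
#6 0x274→b39/s7 MISS; vc=[17,9]
#7 0x94→b9/s1 VC-HIT; vc=[17,25]
#8 0x198→b25/s1 VC-HIT; vc=[17,9]
#9 0x14a→b20/s4 MISS; vc=[17,9,44]
#10 0xcd→b12/s4 MISS; vc=[17,9,44,20]
#11 0x93→b9/s1 VC-HIT; vc=[17,25,44,20]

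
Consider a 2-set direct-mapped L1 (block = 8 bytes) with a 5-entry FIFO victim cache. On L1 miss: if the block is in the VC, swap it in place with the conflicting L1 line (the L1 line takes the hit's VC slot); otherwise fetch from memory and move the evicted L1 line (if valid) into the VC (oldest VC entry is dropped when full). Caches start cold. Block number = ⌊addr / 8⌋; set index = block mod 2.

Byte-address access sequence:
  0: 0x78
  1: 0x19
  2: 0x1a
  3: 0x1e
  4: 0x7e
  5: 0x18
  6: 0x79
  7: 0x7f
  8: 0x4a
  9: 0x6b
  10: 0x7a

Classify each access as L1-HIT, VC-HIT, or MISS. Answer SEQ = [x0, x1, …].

0: 0x78 (blk 15, set 1) → MISS  vc=[]
1: 0x19 (blk 3, set 1) → MISS  vc=[15]
2: 0x1a (blk 3, set 1) → L1-HIT  vc=[15]
3: 0x1e (blk 3, set 1) → L1-HIT  vc=[15]
4: 0x7e (blk 15, set 1) → VC-HIT  vc=[3]
5: 0x18 (blk 3, set 1) → VC-HIT  vc=[15]
6: 0x79 (blk 15, set 1) → VC-HIT  vc=[3]
7: 0x7f (blk 15, set 1) → L1-HIT  vc=[3]
8: 0x4a (blk 9, set 1) → MISS  vc=[3, 15]
9: 0x6b (blk 13, set 1) → MISS  vc=[3, 15, 9]
10: 0x7a (blk 15, set 1) → VC-HIT  vc=[3, 13, 9]

SEQ = [MISS, MISS, L1-HIT, L1-HIT, VC-HIT, VC-HIT, VC-HIT, L1-HIT, MISS, MISS, VC-HIT]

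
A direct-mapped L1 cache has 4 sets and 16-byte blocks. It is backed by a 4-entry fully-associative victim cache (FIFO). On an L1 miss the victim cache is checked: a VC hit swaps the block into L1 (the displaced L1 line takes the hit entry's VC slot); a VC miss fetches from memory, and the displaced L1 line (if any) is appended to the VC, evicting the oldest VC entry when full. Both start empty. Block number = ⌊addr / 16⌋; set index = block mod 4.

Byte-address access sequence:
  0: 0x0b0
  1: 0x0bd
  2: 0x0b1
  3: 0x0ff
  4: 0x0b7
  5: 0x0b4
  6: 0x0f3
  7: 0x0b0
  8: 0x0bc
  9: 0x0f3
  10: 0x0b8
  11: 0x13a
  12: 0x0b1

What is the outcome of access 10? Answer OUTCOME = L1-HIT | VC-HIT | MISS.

  [0] addr=0xb0 blk=11 s=3: MISS | VC []
  [1] addr=0xbd blk=11 s=3: L1-HIT | VC []
  [2] addr=0xb1 blk=11 s=3: L1-HIT | VC []
  [3] addr=0xff blk=15 s=3: MISS | VC [11]
  [4] addr=0xb7 blk=11 s=3: VC-HIT | VC [15]
  [5] addr=0xb4 blk=11 s=3: L1-HIT | VC [15]
  [6] addr=0xf3 blk=15 s=3: VC-HIT | VC [11]
  [7] addr=0xb0 blk=11 s=3: VC-HIT | VC [15]
  [8] addr=0xbc blk=11 s=3: L1-HIT | VC [15]
  [9] addr=0xf3 blk=15 s=3: VC-HIT | VC [11]
  [10] addr=0xb8 blk=11 s=3: VC-HIT | VC [15]
  [11] addr=0x13a blk=19 s=3: MISS | VC [15, 11]
  [12] addr=0xb1 blk=11 s=3: VC-HIT | VC [15, 19]

OUTCOME = VC-HIT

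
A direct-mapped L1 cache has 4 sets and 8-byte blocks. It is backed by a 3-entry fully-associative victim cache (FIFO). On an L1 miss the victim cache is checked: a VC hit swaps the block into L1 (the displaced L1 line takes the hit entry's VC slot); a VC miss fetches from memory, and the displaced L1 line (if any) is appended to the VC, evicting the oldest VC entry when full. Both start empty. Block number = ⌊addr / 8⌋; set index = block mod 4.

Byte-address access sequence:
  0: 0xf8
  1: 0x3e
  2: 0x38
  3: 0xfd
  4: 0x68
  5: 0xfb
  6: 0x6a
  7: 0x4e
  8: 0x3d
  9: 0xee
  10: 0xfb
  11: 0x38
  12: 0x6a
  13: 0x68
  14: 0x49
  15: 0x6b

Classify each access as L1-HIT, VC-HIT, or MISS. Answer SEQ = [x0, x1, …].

SEQ = [MISS, MISS, L1-HIT, VC-HIT, MISS, L1-HIT, L1-HIT, MISS, VC-HIT, MISS, VC-HIT, VC-HIT, VC-HIT, L1-HIT, VC-HIT, VC-HIT]

0: 0xf8 (blk 31, set 3) → MISS  vc=[]
1: 0x3e (blk 7, set 3) → MISS  vc=[31]
2: 0x38 (blk 7, set 3) → L1-HIT  vc=[31]
3: 0xfd (blk 31, set 3) → VC-HIT  vc=[7]
4: 0x68 (blk 13, set 1) → MISS  vc=[7]
5: 0xfb (blk 31, set 3) → L1-HIT  vc=[7]
6: 0x6a (blk 13, set 1) → L1-HIT  vc=[7]
7: 0x4e (blk 9, set 1) → MISS  vc=[7, 13]
8: 0x3d (blk 7, set 3) → VC-HIT  vc=[31, 13]
9: 0xee (blk 29, set 1) → MISS  vc=[31, 13, 9]
10: 0xfb (blk 31, set 3) → VC-HIT  vc=[7, 13, 9]
11: 0x38 (blk 7, set 3) → VC-HIT  vc=[31, 13, 9]
12: 0x6a (blk 13, set 1) → VC-HIT  vc=[31, 29, 9]
13: 0x68 (blk 13, set 1) → L1-HIT  vc=[31, 29, 9]
14: 0x49 (blk 9, set 1) → VC-HIT  vc=[31, 29, 13]
15: 0x6b (blk 13, set 1) → VC-HIT  vc=[31, 29, 9]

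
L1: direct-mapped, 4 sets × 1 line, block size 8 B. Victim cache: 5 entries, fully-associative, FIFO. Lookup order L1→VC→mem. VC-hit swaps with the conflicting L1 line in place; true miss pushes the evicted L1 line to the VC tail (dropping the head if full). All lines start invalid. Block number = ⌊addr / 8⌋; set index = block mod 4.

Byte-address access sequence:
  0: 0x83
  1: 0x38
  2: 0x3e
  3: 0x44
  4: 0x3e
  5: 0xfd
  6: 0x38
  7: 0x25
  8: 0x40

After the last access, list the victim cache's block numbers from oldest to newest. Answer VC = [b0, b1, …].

VC = [16, 31, 4]

#0 0x83→b16/s0 MISS; vc=[]
#1 0x38→b7/s3 MISS; vc=[]
#2 0x3e→b7/s3 L1-HIT; vc=[]
#3 0x44→b8/s0 MISS; vc=[16]
#4 0x3e→b7/s3 L1-HIT; vc=[16]
#5 0xfd→b31/s3 MISS; vc=[16,7]
#6 0x38→b7/s3 VC-HIT; vc=[16,31]
#7 0x25→b4/s0 MISS; vc=[16,31,8]
#8 0x40→b8/s0 VC-HIT; vc=[16,31,4]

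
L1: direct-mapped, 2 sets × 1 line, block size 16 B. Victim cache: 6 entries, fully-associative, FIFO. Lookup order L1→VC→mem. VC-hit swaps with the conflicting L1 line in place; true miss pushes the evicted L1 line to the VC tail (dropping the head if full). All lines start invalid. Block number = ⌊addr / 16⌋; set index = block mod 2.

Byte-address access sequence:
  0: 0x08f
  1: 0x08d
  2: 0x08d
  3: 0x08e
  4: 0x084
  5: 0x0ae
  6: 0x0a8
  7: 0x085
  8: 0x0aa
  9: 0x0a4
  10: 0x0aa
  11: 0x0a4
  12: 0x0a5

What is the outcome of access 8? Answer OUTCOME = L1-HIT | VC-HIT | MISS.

OUTCOME = VC-HIT

  [0] addr=0x8f blk=8 s=0: MISS | VC []
  [1] addr=0x8d blk=8 s=0: L1-HIT | VC []
  [2] addr=0x8d blk=8 s=0: L1-HIT | VC []
  [3] addr=0x8e blk=8 s=0: L1-HIT | VC []
  [4] addr=0x84 blk=8 s=0: L1-HIT | VC []
  [5] addr=0xae blk=10 s=0: MISS | VC [8]
  [6] addr=0xa8 blk=10 s=0: L1-HIT | VC [8]
  [7] addr=0x85 blk=8 s=0: VC-HIT | VC [10]
  [8] addr=0xaa blk=10 s=0: VC-HIT | VC [8]
  [9] addr=0xa4 blk=10 s=0: L1-HIT | VC [8]
  [10] addr=0xaa blk=10 s=0: L1-HIT | VC [8]
  [11] addr=0xa4 blk=10 s=0: L1-HIT | VC [8]
  [12] addr=0xa5 blk=10 s=0: L1-HIT | VC [8]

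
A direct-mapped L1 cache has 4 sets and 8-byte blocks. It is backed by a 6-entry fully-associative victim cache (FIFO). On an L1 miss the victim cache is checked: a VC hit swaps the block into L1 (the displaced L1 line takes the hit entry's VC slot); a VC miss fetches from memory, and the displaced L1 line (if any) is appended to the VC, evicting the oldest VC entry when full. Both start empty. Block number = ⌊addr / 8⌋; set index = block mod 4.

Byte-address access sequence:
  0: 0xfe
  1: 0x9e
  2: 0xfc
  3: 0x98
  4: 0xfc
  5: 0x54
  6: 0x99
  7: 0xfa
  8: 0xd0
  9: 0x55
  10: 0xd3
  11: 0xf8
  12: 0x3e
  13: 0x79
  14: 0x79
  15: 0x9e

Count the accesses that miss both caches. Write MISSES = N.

MISSES = 6

#0 0xfe→b31/s3 MISS; vc=[]
#1 0x9e→b19/s3 MISS; vc=[31]
#2 0xfc→b31/s3 VC-HIT; vc=[19]
#3 0x98→b19/s3 VC-HIT; vc=[31]
#4 0xfc→b31/s3 VC-HIT; vc=[19]
#5 0x54→b10/s2 MISS; vc=[19]
#6 0x99→b19/s3 VC-HIT; vc=[31]
#7 0xfa→b31/s3 VC-HIT; vc=[19]
#8 0xd0→b26/s2 MISS; vc=[19,10]
#9 0x55→b10/s2 VC-HIT; vc=[19,26]
#10 0xd3→b26/s2 VC-HIT; vc=[19,10]
#11 0xf8→b31/s3 L1-HIT; vc=[19,10]
#12 0x3e→b7/s3 MISS; vc=[19,10,31]
#13 0x79→b15/s3 MISS; vc=[19,10,31,7]
#14 0x79→b15/s3 L1-HIT; vc=[19,10,31,7]
#15 0x9e→b19/s3 VC-HIT; vc=[15,10,31,7]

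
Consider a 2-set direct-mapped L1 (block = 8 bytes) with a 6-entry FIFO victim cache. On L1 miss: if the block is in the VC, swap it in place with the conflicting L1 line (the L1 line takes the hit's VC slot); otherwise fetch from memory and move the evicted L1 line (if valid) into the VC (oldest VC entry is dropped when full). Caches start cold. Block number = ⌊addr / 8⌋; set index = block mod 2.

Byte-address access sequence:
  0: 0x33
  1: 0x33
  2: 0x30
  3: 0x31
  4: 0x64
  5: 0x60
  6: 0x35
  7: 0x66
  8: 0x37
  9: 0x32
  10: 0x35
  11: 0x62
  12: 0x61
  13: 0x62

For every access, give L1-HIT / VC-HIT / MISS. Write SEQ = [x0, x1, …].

SEQ = [MISS, L1-HIT, L1-HIT, L1-HIT, MISS, L1-HIT, VC-HIT, VC-HIT, VC-HIT, L1-HIT, L1-HIT, VC-HIT, L1-HIT, L1-HIT]

0: 0x33 (blk 6, set 0) → MISS  vc=[]
1: 0x33 (blk 6, set 0) → L1-HIT  vc=[]
2: 0x30 (blk 6, set 0) → L1-HIT  vc=[]
3: 0x31 (blk 6, set 0) → L1-HIT  vc=[]
4: 0x64 (blk 12, set 0) → MISS  vc=[6]
5: 0x60 (blk 12, set 0) → L1-HIT  vc=[6]
6: 0x35 (blk 6, set 0) → VC-HIT  vc=[12]
7: 0x66 (blk 12, set 0) → VC-HIT  vc=[6]
8: 0x37 (blk 6, set 0) → VC-HIT  vc=[12]
9: 0x32 (blk 6, set 0) → L1-HIT  vc=[12]
10: 0x35 (blk 6, set 0) → L1-HIT  vc=[12]
11: 0x62 (blk 12, set 0) → VC-HIT  vc=[6]
12: 0x61 (blk 12, set 0) → L1-HIT  vc=[6]
13: 0x62 (blk 12, set 0) → L1-HIT  vc=[6]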